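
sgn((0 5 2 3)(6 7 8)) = -1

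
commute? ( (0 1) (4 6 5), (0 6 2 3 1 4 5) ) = no: (0 1) (4 6 5)*(0 6 2 3 1 4 5) = (0 4 2 3 1 6), (0 6 2 3 1 4 5)*(0 1) (4 6 5) = (0 5 1 6 2 3) 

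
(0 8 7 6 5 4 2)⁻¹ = (0 2 4 5 6 7 8)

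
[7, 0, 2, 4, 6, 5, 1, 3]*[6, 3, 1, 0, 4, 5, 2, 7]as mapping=[0→7, 1→6, 2→1, 3→4, 4→2, 5→5, 6→3, 7→0]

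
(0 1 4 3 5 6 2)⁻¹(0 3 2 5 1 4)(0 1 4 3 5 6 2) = (0 6 4 3 1 5)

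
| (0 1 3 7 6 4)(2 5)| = 6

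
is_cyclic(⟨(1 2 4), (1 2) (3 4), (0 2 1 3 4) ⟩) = no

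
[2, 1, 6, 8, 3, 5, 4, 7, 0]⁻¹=[8, 1, 0, 4, 6, 5, 2, 7, 3]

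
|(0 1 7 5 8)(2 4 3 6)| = 20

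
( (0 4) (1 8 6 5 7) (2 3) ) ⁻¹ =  (0 4) (1 7 5 6 8) (2 3) 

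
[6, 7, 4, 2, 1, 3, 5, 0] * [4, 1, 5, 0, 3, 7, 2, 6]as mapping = [0→2, 1→6, 2→3, 3→5, 4→1, 5→0, 6→7, 7→4]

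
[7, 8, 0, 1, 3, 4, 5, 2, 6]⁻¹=[2, 3, 7, 4, 5, 6, 8, 0, 1]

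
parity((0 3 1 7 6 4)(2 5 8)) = odd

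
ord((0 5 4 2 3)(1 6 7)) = 15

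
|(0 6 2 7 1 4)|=6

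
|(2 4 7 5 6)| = 5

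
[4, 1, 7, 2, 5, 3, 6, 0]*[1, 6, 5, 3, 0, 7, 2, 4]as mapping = [0→0, 1→6, 2→4, 3→5, 4→7, 5→3, 6→2, 7→1]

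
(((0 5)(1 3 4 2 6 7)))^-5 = (0 5)(1 3 4 2 6 7)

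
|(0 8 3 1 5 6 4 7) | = 8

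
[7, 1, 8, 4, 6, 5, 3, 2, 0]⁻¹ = [8, 1, 7, 6, 3, 5, 4, 0, 2]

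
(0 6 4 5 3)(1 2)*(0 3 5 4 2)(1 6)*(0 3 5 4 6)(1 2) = (0 2)(1 3 5 4 6)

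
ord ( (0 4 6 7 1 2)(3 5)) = 6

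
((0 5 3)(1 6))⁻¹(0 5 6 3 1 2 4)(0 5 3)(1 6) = (0 6 2 4 5 3 1)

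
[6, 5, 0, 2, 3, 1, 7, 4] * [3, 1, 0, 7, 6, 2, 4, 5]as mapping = [0→4, 1→2, 2→3, 3→0, 4→7, 5→1, 6→5, 7→6]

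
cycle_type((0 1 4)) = 3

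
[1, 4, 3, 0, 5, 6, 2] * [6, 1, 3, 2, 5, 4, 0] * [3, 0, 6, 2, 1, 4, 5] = [0, 4, 6, 5, 1, 3, 2]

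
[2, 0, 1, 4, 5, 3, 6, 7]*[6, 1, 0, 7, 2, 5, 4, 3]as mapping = [0→0, 1→6, 2→1, 3→2, 4→5, 5→7, 6→4, 7→3]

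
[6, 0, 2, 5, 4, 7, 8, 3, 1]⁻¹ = [1, 8, 2, 7, 4, 3, 0, 5, 6]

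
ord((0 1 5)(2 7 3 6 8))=15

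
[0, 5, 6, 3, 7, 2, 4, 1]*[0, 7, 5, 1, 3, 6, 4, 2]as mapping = [0→0, 1→6, 2→4, 3→1, 4→2, 5→5, 6→3, 7→7]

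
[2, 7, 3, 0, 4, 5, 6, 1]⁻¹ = [3, 7, 0, 2, 4, 5, 6, 1]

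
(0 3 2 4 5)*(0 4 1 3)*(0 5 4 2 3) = (0 5 2 1)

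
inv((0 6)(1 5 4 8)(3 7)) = (0 6)(1 8 4 5)(3 7)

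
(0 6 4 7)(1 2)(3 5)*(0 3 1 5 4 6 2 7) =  (0 2 5 1 7 3 4)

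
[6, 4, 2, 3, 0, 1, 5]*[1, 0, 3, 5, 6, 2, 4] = [4, 6, 3, 5, 1, 0, 2]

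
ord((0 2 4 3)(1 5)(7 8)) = 4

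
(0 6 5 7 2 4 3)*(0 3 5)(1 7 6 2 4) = (0 2 1 7 4 5 6)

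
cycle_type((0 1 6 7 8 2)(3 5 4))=3.6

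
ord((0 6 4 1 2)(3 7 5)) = 15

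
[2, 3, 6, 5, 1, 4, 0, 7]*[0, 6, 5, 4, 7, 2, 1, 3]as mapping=[0→5, 1→4, 2→1, 3→2, 4→6, 5→7, 6→0, 7→3]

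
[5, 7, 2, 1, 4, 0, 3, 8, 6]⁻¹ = [5, 3, 2, 6, 4, 0, 8, 1, 7]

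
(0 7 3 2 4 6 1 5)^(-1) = (0 5 1 6 4 2 3 7)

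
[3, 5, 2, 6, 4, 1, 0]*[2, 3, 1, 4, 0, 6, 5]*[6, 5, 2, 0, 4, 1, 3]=[4, 3, 5, 1, 6, 0, 2]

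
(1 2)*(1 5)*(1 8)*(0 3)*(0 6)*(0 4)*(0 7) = (0 3 6 4 7)(1 2 5 8)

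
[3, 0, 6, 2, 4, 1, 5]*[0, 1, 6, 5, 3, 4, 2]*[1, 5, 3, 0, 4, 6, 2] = [6, 1, 3, 2, 0, 5, 4]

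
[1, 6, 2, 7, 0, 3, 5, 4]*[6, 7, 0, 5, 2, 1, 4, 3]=[7, 4, 0, 3, 6, 5, 1, 2]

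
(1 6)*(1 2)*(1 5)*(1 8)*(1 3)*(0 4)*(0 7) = (0 4 7)(1 6 2 5 8 3)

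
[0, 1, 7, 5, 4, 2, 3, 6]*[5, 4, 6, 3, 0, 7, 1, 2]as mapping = [0→5, 1→4, 2→2, 3→7, 4→0, 5→6, 6→3, 7→1]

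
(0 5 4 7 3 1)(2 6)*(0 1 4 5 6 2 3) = (0 6 3 4 7)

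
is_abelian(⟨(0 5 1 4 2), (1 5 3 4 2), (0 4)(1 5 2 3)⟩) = no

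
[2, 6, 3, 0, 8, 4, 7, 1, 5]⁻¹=[3, 7, 0, 2, 5, 8, 1, 6, 4]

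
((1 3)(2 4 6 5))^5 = (1 3)(2 4 6 5)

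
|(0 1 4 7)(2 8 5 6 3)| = 20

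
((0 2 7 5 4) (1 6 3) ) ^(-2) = (0 5 2 4 7) (1 6 3) 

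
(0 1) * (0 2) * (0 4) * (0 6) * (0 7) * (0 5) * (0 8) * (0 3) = (0 1 2 4 6 7 5 8 3)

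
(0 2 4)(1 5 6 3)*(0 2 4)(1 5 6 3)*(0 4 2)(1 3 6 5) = (0 2 4)(1 5 6 3)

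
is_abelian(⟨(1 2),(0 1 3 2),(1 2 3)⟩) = no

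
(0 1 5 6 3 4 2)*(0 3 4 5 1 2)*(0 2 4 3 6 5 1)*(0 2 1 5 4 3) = (0 3 5 4 1 2 6)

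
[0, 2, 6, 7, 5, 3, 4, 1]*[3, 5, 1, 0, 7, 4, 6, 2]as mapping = [0→3, 1→1, 2→6, 3→2, 4→4, 5→0, 6→7, 7→5]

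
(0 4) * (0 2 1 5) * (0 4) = (1 5 4 2)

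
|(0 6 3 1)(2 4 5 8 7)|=20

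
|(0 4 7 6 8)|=5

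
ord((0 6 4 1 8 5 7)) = 7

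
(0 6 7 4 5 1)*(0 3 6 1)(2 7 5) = (0 1 3 6 5)(2 7 4)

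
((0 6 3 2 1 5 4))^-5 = (0 3 1 4 6 2 5)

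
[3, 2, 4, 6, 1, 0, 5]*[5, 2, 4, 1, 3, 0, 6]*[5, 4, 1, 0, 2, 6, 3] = [4, 2, 0, 3, 1, 6, 5]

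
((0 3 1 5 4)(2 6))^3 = (0 5 3 4 1)(2 6)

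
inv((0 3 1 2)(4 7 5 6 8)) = (0 2 1 3)(4 8 6 5 7)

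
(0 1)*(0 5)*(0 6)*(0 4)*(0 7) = (0 1 5 6 4 7)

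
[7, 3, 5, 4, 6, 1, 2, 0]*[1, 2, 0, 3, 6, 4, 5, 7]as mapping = [0→7, 1→3, 2→4, 3→6, 4→5, 5→2, 6→0, 7→1]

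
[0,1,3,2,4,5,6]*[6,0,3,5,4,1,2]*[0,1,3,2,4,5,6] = [6,0,5,2,4,1,3]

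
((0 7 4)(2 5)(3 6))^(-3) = (2 5)(3 6)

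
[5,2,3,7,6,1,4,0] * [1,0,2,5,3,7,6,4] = [7,2,5,4,6,0,3,1]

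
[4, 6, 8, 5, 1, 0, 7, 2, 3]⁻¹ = [5, 4, 7, 8, 0, 3, 1, 6, 2]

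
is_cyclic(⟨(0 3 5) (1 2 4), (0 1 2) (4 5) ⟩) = no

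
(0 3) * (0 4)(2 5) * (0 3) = (2 5)(3 4)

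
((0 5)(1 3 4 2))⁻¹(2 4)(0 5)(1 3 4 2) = (1 2)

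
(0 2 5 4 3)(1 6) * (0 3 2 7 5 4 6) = (0 7 5 6 1)(2 4)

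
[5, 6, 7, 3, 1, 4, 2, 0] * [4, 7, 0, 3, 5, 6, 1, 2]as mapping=[0→6, 1→1, 2→2, 3→3, 4→7, 5→5, 6→0, 7→4]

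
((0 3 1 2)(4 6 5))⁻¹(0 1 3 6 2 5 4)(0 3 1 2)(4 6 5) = (0 4 6 3 2 1 5)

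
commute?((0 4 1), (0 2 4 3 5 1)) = no:(0 4 1)*(0 2 4 3 5 1) = (0 3 5 1 2 4), (0 2 4 3 5 1)*(0 4 1) = (0 2 1 4 3 5)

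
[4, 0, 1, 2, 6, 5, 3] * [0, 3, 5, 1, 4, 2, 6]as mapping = [0→4, 1→0, 2→3, 3→5, 4→6, 5→2, 6→1]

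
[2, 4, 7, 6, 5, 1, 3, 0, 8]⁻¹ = [7, 5, 0, 6, 1, 4, 3, 2, 8]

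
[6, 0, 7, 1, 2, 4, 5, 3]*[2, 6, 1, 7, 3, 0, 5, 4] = [5, 2, 4, 6, 1, 3, 0, 7]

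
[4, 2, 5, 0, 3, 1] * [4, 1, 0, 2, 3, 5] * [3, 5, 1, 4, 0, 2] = [4, 3, 2, 0, 1, 5]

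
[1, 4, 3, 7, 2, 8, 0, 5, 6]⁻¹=[6, 0, 4, 2, 1, 7, 8, 3, 5]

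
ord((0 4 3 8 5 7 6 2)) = 8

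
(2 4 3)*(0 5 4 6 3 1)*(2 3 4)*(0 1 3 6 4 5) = (2 4 3 6 5)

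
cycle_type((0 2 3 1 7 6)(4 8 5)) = 3.6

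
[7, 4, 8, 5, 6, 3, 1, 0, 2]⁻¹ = [7, 6, 8, 5, 1, 3, 4, 0, 2]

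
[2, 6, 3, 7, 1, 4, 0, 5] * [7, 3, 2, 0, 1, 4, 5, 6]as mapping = [0→2, 1→5, 2→0, 3→6, 4→3, 5→1, 6→7, 7→4]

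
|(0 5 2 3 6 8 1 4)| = 8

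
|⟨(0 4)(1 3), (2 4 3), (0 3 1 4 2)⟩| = 60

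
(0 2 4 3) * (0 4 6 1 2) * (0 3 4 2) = (0 3 2 6 1)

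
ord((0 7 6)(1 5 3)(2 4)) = 6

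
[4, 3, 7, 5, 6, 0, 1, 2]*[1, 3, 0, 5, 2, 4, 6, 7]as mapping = [0→2, 1→5, 2→7, 3→4, 4→6, 5→1, 6→3, 7→0]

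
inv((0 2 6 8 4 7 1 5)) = (0 5 1 7 4 8 6 2)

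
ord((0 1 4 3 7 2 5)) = 7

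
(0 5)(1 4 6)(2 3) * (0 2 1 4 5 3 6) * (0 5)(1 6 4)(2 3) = (0 2 4 5 3 6 1)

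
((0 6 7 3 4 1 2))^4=(0 4 6 1 7 2 3)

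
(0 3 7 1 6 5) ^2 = (0 7 6) (1 5 3) 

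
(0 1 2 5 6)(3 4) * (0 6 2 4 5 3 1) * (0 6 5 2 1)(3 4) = (0 6 5 1 3 2 4)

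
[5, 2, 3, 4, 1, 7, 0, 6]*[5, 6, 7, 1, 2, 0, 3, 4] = [0, 7, 1, 2, 6, 4, 5, 3] 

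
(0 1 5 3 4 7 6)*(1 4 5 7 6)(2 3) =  (0 4 6)(1 7)(2 3 5)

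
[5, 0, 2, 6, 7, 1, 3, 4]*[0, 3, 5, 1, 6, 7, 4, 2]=[7, 0, 5, 4, 2, 3, 1, 6]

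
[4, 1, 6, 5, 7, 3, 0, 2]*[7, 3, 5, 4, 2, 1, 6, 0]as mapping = [0→2, 1→3, 2→6, 3→1, 4→0, 5→4, 6→7, 7→5]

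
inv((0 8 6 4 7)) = (0 7 4 6 8)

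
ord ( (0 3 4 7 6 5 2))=7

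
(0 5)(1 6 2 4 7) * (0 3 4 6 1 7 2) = (0 5 3 4 2 6)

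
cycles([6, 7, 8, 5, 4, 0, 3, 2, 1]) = (0 6 3 5)(1 7 2 8)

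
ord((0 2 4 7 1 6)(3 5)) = 6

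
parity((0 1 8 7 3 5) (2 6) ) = even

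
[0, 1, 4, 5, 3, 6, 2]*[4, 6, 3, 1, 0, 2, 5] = [4, 6, 0, 2, 1, 5, 3]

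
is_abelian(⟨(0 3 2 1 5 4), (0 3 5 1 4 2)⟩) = no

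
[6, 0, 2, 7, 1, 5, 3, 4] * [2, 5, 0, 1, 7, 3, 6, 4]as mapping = [0→6, 1→2, 2→0, 3→4, 4→5, 5→3, 6→1, 7→7]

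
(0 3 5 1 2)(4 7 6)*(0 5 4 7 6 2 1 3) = (2 5 3 4 6 7)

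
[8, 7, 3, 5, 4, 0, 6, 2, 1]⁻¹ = [5, 8, 7, 2, 4, 3, 6, 1, 0]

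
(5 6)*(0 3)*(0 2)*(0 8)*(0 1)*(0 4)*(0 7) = (0 3 2 8 1 4 7)(5 6)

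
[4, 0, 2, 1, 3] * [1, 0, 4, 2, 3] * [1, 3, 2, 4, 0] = [4, 3, 0, 1, 2]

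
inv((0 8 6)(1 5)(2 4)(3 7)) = (0 6 8)(1 5)(2 4)(3 7)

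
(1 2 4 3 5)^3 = (1 3 2 5 4)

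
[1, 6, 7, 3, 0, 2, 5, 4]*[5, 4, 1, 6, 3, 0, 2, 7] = [4, 2, 7, 6, 5, 1, 0, 3]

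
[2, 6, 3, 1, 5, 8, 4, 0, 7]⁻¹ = [7, 3, 0, 2, 6, 4, 1, 8, 5]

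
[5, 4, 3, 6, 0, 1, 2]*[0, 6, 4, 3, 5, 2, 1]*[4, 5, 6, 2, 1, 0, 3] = [6, 0, 2, 5, 4, 3, 1]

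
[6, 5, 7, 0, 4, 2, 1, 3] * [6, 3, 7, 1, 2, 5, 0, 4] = [0, 5, 4, 6, 2, 7, 3, 1]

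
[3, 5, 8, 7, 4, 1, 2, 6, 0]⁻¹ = [8, 5, 6, 0, 4, 1, 7, 3, 2]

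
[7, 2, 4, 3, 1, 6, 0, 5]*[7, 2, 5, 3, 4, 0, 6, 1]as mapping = [0→1, 1→5, 2→4, 3→3, 4→2, 5→6, 6→7, 7→0]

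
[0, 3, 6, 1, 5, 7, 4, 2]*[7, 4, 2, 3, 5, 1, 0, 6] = [7, 3, 0, 4, 1, 6, 5, 2]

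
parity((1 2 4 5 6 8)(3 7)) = even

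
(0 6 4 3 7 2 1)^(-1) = (0 1 2 7 3 4 6)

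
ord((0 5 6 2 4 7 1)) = 7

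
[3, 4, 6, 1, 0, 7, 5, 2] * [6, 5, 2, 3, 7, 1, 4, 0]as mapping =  [0→3, 1→7, 2→4, 3→5, 4→6, 5→0, 6→1, 7→2]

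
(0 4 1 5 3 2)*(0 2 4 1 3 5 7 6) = (0 1 7 6)(3 4)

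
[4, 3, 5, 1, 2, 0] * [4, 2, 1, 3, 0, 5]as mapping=[0→0, 1→3, 2→5, 3→2, 4→1, 5→4]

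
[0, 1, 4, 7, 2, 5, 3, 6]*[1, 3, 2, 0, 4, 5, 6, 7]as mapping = [0→1, 1→3, 2→4, 3→7, 4→2, 5→5, 6→0, 7→6]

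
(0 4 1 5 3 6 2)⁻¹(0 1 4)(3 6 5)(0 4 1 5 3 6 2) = (1 4 5)(2 3 6)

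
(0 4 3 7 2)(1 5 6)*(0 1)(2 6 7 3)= (0 4 2 1 5 7 6)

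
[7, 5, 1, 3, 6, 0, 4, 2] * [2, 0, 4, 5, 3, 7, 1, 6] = [6, 7, 0, 5, 1, 2, 3, 4]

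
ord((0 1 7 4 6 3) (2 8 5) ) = 6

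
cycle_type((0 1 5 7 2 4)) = 6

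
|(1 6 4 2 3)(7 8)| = 10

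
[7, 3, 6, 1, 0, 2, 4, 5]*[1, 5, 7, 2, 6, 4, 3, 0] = [0, 2, 3, 5, 1, 7, 6, 4]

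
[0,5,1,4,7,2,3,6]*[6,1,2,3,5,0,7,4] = [6,0,1,5,4,2,3,7]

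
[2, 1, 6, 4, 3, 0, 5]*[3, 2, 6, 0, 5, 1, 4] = [6, 2, 4, 5, 0, 3, 1] 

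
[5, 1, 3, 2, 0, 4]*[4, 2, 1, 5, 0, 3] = [3, 2, 5, 1, 4, 0]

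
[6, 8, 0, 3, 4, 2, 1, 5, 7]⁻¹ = [2, 6, 5, 3, 4, 7, 0, 8, 1]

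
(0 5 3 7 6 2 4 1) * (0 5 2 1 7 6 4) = (0 2)(1 5 3 6)(4 7)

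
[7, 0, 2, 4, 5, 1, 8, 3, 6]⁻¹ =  [1, 5, 2, 7, 3, 4, 8, 0, 6]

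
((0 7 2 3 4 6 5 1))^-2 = (0 5 4 2)(1 6 3 7)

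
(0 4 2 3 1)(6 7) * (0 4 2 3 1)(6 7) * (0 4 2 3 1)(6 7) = (0 3 4 1 2)(6 7)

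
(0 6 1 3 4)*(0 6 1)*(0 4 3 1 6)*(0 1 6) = (1 6 4)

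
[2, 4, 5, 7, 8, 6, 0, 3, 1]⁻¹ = [6, 8, 0, 7, 1, 2, 5, 3, 4]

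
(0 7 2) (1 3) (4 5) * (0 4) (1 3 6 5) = (0 7 2 4 1 6 5) 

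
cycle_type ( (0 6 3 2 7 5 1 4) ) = 8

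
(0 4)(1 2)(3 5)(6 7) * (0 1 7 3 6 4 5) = (0 5 6 3)(1 2 7 4)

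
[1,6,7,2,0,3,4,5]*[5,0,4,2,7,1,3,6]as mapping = [0→0,1→3,2→6,3→4,4→5,5→2,6→7,7→1]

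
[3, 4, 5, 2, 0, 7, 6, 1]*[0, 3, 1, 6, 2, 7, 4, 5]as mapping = [0→6, 1→2, 2→7, 3→1, 4→0, 5→5, 6→4, 7→3]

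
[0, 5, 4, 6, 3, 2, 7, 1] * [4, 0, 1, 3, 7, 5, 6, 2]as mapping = [0→4, 1→5, 2→7, 3→6, 4→3, 5→1, 6→2, 7→0]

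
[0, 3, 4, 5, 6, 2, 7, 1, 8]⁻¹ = [0, 7, 5, 1, 2, 3, 4, 6, 8]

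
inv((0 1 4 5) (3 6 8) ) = (0 5 4 1) (3 8 6) 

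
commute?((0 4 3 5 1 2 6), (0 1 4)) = no:(0 4 3 5 1 2 6) * (0 1 4) = (1 2 6)(3 5 4), (0 1 4) * (0 4 3 5 1 2 6) = (0 2 6)(1 3 5)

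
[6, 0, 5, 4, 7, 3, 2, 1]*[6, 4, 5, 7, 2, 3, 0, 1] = [0, 6, 3, 2, 1, 7, 5, 4]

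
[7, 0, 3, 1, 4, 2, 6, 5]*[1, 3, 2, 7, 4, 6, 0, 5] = [5, 1, 7, 3, 4, 2, 0, 6]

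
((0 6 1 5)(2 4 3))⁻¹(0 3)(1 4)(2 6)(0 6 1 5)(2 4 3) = (1 4)(2 6)(3 5)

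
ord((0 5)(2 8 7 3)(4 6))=4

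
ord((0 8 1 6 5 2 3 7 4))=9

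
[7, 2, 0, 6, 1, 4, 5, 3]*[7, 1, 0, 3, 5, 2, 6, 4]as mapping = [0→4, 1→0, 2→7, 3→6, 4→1, 5→5, 6→2, 7→3]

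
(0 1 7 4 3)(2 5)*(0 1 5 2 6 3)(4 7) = (0 5 6 3 1 4)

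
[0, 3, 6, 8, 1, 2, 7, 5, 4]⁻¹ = [0, 4, 5, 1, 8, 7, 2, 6, 3]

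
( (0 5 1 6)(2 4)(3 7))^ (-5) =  (0 6 1 5)(2 4)(3 7)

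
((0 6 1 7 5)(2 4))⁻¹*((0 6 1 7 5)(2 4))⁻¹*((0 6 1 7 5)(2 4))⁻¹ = (0 1 5 6 7)(2 4)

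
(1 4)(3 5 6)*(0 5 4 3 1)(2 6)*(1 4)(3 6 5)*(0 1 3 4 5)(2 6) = (0 4 1 2)(5 6)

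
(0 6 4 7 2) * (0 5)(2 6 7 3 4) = (0 7 6 2 5)(3 4)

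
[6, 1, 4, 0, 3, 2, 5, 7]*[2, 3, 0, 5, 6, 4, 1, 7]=[1, 3, 6, 2, 5, 0, 4, 7]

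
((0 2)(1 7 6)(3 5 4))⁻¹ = (0 2)(1 6 7)(3 4 5)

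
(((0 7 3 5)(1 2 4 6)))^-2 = (0 3)(1 4)(2 6)(5 7)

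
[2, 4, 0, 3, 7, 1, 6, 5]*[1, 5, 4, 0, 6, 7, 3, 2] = [4, 6, 1, 0, 2, 5, 3, 7]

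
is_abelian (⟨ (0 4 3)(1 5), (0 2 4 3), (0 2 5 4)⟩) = no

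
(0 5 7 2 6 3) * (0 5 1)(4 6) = (0 1)(2 4 6 3 5 7)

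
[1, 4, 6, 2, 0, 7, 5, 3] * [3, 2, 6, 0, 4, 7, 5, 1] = [2, 4, 5, 6, 3, 1, 7, 0]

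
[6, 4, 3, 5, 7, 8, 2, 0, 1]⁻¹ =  [7, 8, 6, 2, 1, 3, 0, 4, 5]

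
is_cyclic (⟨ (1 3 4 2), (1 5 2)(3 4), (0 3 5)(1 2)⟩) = no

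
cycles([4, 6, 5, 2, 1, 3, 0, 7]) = (0 4 1 6)(2 5 3)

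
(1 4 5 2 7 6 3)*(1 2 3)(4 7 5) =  (1 7 6)(2 5 3)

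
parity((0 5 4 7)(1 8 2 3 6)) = odd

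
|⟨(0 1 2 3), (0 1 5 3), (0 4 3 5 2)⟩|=720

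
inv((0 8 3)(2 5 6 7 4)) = (0 3 8)(2 4 7 6 5)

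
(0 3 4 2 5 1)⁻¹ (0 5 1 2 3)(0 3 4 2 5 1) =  (0 5 4 3 1)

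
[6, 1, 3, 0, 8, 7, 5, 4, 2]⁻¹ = [3, 1, 8, 2, 7, 6, 0, 5, 4]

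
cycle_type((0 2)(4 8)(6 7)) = 2^3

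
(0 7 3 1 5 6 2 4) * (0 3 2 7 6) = (0 6 7 2 4 3 1 5)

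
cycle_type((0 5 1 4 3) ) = 5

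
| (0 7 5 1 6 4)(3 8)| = 6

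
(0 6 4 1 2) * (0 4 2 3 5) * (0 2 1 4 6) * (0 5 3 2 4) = (0 5 4)(1 2 6)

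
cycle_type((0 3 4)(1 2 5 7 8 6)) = 3.6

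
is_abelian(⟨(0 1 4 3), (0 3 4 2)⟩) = no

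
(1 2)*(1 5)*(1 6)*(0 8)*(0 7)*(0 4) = (0 8 7 4) (1 2 5 6) 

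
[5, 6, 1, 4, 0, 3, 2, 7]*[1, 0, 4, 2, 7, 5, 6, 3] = [5, 6, 0, 7, 1, 2, 4, 3]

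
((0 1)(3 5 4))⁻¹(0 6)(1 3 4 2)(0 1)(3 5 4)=(0 5 3 2)(1 6)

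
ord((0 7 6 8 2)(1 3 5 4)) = 20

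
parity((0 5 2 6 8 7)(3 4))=even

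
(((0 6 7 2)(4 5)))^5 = (0 6 7 2)(4 5)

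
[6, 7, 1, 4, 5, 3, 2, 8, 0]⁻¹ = [8, 2, 6, 5, 3, 4, 0, 1, 7]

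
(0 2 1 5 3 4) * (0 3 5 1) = (0 2)(3 4)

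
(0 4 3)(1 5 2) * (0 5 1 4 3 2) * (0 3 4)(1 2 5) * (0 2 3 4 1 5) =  (0 1 3 5 4)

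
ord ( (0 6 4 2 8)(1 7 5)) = 15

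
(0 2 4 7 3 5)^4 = (0 3 4)(2 5 7)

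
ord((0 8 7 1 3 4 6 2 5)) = 9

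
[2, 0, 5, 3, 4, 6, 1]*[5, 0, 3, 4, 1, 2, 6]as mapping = [0→3, 1→5, 2→2, 3→4, 4→1, 5→6, 6→0]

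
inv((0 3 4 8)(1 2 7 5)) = (0 8 4 3)(1 5 7 2)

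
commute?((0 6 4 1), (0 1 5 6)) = no:(0 6 4 1) * (0 1 5 6) = (4 5 6), (0 1 5 6) * (0 6 4 1) = (1 5 4)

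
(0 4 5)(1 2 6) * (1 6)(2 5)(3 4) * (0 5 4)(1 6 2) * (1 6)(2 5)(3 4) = (0 4 6 5 2 1 3)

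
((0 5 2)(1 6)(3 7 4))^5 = (0 2 5)(1 6)(3 4 7)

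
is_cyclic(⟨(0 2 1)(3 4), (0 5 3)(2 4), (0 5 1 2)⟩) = no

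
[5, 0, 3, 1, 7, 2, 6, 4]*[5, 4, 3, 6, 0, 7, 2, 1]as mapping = [0→7, 1→5, 2→6, 3→4, 4→1, 5→3, 6→2, 7→0]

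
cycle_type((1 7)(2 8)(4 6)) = 2^3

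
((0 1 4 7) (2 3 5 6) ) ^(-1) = (0 7 4 1) (2 6 5 3) 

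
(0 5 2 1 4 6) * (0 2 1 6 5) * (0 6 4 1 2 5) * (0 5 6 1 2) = (0 1 2 4 5)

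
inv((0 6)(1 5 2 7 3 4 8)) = (0 6)(1 8 4 3 7 2 5)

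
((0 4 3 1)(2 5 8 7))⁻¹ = (0 1 3 4)(2 7 8 5)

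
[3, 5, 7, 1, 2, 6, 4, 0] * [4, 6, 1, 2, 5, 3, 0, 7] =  [2, 3, 7, 6, 1, 0, 5, 4]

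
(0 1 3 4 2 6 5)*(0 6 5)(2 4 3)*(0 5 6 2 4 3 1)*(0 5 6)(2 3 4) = (0 5 3 1 2)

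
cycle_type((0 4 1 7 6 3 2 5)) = 8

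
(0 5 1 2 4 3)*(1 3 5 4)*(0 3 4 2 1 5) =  (0 2 5 4)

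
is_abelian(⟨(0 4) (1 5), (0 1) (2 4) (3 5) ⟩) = no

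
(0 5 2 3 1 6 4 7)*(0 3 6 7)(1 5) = (0 1 7 3 5 2 6 4)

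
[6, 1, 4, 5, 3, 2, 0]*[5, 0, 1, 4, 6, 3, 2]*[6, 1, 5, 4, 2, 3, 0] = [5, 6, 0, 4, 2, 1, 3]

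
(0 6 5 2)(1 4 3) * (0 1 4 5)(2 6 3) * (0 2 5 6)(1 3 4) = (0 4 5)(1 6 2 3)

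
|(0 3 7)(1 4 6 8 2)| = 15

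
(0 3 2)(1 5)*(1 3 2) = (0 2)(1 5 3)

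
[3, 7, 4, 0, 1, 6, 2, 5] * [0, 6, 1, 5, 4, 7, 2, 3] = [5, 3, 4, 0, 6, 2, 1, 7]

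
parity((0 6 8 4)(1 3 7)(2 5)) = even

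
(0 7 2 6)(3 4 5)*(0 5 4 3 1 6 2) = (0 7)(1 6 5)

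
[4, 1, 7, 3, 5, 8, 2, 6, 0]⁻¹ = [8, 1, 6, 3, 0, 4, 7, 2, 5]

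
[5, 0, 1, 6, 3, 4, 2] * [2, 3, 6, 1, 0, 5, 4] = [5, 2, 3, 4, 1, 0, 6]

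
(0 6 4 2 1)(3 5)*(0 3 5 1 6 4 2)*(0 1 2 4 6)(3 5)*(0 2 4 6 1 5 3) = (0 1 3 4 5)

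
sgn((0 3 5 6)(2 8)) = 1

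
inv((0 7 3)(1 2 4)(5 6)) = (0 3 7)(1 4 2)(5 6)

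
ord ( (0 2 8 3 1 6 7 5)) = 8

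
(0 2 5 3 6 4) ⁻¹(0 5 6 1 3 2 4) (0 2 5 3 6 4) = (0 2 3 4 1 6 5) 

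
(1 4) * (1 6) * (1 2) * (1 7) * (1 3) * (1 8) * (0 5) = (0 5)(1 4 6 2 7 3 8)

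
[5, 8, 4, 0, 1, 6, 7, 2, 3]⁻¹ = [3, 4, 7, 8, 2, 0, 5, 6, 1]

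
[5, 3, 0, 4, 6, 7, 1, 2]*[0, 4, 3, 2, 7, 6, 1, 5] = [6, 2, 0, 7, 1, 5, 4, 3]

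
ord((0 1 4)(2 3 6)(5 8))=6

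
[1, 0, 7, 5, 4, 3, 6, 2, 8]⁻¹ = [1, 0, 7, 5, 4, 3, 6, 2, 8]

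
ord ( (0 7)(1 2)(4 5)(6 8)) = 2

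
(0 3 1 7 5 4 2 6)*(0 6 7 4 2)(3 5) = (0 5 2 7 3 1 4)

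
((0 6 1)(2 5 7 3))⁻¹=(0 1 6)(2 3 7 5)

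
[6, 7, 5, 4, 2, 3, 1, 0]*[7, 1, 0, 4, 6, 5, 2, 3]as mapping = [0→2, 1→3, 2→5, 3→6, 4→0, 5→4, 6→1, 7→7]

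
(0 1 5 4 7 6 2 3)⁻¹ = (0 3 2 6 7 4 5 1)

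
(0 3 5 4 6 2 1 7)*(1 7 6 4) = (0 3 5 1 6 2 7)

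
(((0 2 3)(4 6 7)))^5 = (0 3 2)(4 7 6)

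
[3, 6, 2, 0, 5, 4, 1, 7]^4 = [0, 1, 2, 3, 4, 5, 6, 7]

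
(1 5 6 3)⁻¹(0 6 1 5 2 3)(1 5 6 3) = (0 3 5 6 2 1)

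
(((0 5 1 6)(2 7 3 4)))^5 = (0 5 1 6)(2 7 3 4)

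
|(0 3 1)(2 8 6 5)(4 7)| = 12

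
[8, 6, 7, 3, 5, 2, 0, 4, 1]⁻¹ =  [6, 8, 5, 3, 7, 4, 1, 2, 0]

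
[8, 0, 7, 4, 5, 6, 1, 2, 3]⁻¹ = [1, 6, 7, 8, 3, 4, 5, 2, 0]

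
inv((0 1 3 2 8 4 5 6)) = (0 6 5 4 8 2 3 1)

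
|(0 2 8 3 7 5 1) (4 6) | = 14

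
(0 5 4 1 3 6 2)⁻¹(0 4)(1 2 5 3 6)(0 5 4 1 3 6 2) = (0 4 6 2 3)(1 5)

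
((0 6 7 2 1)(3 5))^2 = (0 7 1 6 2)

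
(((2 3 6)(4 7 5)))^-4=(2 6 3)(4 5 7)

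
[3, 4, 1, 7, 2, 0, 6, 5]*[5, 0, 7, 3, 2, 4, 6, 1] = [3, 2, 0, 1, 7, 5, 6, 4]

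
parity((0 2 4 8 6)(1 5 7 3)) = odd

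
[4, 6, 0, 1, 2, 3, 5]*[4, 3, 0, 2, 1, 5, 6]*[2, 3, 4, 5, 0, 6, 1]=[3, 1, 0, 5, 2, 4, 6]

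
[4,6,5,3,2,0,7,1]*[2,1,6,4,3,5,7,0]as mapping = [0→3,1→7,2→5,3→4,4→6,5→2,6→0,7→1]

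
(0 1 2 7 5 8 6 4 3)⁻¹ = (0 3 4 6 8 5 7 2 1)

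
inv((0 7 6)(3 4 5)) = (0 6 7)(3 5 4)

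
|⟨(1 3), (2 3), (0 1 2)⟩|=24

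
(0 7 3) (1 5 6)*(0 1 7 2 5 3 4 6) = (0 2 5) (1 3) (4 6 7) 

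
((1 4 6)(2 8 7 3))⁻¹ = (1 6 4)(2 3 7 8)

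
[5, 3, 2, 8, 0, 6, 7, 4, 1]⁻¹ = [4, 8, 2, 1, 7, 0, 5, 6, 3]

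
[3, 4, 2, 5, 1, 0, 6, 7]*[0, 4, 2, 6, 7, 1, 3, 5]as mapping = [0→6, 1→7, 2→2, 3→1, 4→4, 5→0, 6→3, 7→5]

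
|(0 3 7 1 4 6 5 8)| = 8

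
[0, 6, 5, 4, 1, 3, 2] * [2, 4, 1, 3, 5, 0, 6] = [2, 6, 0, 5, 4, 3, 1]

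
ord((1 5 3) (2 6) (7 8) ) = 6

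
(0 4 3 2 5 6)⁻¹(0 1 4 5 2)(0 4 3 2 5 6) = (1 3 6 5 4)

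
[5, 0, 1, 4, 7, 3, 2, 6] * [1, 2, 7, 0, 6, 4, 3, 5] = [4, 1, 2, 6, 5, 0, 7, 3]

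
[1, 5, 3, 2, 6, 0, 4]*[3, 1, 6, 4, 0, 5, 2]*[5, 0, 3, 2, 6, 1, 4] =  [0, 1, 6, 4, 3, 2, 5]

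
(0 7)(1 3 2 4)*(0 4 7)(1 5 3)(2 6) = (2 7 4 5 3 6)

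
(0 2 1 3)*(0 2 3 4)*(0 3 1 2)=(0 1 4 3)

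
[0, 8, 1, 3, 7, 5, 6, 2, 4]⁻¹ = [0, 2, 7, 3, 8, 5, 6, 4, 1]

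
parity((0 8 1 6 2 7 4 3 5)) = even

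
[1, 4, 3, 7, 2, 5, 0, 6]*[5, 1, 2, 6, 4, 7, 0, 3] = [1, 4, 6, 3, 2, 7, 5, 0]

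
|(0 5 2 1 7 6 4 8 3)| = 9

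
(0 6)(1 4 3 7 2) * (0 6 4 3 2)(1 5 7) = (0 4 2 5 7)(1 3)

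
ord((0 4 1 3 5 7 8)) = 7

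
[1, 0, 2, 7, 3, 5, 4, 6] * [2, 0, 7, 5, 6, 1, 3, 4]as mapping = [0→0, 1→2, 2→7, 3→4, 4→5, 5→1, 6→6, 7→3]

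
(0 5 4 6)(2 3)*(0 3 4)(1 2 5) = (0 1 2 4 6 3 5)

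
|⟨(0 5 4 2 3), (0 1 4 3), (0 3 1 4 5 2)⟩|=720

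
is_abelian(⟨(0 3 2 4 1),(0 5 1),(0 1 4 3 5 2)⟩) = no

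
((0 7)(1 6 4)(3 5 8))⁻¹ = (0 7)(1 4 6)(3 8 5)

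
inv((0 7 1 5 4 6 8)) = (0 8 6 4 5 1 7)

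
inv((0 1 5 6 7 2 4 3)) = (0 3 4 2 7 6 5 1)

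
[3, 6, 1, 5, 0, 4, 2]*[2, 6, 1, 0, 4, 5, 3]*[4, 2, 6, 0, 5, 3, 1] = [4, 0, 1, 3, 6, 5, 2]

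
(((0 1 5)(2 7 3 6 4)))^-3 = (2 3 4 7 6)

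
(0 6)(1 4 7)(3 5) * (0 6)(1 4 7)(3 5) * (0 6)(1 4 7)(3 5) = (0 6)(3 5)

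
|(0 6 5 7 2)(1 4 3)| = 15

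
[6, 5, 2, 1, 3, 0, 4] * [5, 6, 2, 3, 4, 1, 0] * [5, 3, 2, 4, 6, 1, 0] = [5, 3, 2, 0, 4, 1, 6]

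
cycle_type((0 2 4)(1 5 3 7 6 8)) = 3.6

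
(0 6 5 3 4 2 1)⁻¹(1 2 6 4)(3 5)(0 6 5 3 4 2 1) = (0 1 5 2)(3 4)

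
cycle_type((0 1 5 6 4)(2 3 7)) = 3.5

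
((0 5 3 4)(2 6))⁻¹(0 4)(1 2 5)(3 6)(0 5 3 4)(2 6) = (0 5)(1 6 3)(2 4)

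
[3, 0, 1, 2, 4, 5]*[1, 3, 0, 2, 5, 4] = [2, 1, 3, 0, 5, 4]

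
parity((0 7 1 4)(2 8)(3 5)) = odd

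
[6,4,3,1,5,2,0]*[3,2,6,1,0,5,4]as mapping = [0→4,1→0,2→1,3→2,4→5,5→6,6→3]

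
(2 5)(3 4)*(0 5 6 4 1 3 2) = (0 5)(1 3)(2 6 4)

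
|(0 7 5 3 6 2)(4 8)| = 6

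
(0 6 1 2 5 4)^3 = (0 2)(1 4)(5 6)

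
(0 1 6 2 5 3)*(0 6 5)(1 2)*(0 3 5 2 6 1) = (0 6)(1 2 3)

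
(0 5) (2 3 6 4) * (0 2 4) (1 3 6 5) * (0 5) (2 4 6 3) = (0 1 2 3) (4 6 5) 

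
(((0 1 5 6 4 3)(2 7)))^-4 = (0 5 4)(1 6 3)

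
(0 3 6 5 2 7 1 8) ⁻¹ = (0 8 1 7 2 5 6 3) 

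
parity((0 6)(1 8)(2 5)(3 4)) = even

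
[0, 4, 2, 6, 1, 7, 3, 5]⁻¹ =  [0, 4, 2, 6, 1, 7, 3, 5]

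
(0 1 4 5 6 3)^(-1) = (0 3 6 5 4 1)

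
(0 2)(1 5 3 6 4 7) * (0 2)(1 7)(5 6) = (1 6 4)(3 5)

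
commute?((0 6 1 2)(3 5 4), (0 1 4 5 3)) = no:(0 6 1 2)(3 5 4) * (0 1 4 5 3) = (0 6 4)(1 2), (0 1 4 5 3) * (0 6 1 2)(3 5 4) = (0 2)(1 3 6)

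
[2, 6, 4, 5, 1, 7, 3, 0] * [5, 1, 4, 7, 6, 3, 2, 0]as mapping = [0→4, 1→2, 2→6, 3→3, 4→1, 5→0, 6→7, 7→5]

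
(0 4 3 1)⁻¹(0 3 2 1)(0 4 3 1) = (0 4 1 2)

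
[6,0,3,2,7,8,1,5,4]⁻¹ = [1,6,3,2,8,7,0,4,5]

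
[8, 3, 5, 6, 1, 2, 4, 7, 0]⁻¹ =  [8, 4, 5, 1, 6, 2, 3, 7, 0]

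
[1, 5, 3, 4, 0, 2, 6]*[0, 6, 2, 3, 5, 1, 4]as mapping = [0→6, 1→1, 2→3, 3→5, 4→0, 5→2, 6→4]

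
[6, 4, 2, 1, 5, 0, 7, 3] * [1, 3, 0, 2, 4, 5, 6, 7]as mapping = [0→6, 1→4, 2→0, 3→3, 4→5, 5→1, 6→7, 7→2]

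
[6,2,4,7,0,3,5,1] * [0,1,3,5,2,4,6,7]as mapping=[0→6,1→3,2→2,3→7,4→0,5→5,6→4,7→1]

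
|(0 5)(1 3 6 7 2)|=10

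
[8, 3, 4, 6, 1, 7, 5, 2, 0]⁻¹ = [8, 4, 7, 1, 2, 6, 3, 5, 0]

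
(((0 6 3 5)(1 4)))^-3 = (0 6 3 5)(1 4)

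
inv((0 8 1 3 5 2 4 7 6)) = (0 6 7 4 2 5 3 1 8)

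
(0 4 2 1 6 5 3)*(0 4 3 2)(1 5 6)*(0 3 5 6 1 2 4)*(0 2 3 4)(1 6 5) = (0 1 3 2 5)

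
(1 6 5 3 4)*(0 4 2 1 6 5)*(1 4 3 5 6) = (0 3 2 4 1 6)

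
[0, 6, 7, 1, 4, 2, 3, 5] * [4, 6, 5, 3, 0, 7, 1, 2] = [4, 1, 2, 6, 0, 5, 3, 7]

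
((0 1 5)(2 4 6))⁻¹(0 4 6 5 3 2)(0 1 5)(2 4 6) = (0 3 4 1 6 2)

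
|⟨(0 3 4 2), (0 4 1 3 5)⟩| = 120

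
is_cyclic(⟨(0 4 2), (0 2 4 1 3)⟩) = no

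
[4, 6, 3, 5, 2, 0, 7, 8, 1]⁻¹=[5, 8, 4, 2, 0, 3, 1, 6, 7]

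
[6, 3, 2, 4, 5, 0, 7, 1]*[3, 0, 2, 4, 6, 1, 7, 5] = [7, 4, 2, 6, 1, 3, 5, 0]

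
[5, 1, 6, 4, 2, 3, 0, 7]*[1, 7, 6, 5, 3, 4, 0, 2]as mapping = [0→4, 1→7, 2→0, 3→3, 4→6, 5→5, 6→1, 7→2]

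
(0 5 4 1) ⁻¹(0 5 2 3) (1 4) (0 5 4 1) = (0 1) (2 3 5 4) 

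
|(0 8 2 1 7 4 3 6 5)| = 9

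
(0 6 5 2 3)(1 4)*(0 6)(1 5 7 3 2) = (1 4 5)(3 6 7)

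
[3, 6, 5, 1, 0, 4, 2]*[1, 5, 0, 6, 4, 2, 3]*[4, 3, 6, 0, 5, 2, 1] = [1, 0, 6, 2, 3, 5, 4]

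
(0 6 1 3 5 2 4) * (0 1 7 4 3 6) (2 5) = (1 6 7 4) (2 3) 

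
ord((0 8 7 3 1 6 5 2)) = 8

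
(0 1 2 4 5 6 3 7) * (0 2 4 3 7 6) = (0 1 4 5)(2 3 6 7)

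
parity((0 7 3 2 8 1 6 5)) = odd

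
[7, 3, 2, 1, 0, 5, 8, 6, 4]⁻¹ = [4, 3, 2, 1, 8, 5, 7, 0, 6]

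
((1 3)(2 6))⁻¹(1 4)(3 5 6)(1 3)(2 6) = (1 5 2)(3 4)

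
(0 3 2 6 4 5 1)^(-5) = (0 2 4 1 3 6 5)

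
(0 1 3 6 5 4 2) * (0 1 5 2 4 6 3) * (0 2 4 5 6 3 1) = (0 6 4 5 3 1 2)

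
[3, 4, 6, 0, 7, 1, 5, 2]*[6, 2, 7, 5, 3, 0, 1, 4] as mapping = [0→5, 1→3, 2→1, 3→6, 4→4, 5→2, 6→0, 7→7] 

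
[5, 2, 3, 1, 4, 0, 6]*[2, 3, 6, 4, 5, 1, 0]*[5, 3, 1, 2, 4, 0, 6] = [3, 6, 4, 2, 0, 1, 5]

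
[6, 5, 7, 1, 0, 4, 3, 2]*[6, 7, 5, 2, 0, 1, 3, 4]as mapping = [0→3, 1→1, 2→4, 3→7, 4→6, 5→0, 6→2, 7→5]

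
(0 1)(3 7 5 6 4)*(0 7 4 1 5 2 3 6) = (0 5)(1 7 2 3 4 6)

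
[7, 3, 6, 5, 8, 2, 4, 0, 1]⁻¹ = [7, 8, 5, 1, 6, 3, 2, 0, 4]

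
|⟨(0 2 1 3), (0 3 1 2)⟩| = 4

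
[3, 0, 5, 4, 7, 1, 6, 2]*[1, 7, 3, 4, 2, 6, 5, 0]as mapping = [0→4, 1→1, 2→6, 3→2, 4→0, 5→7, 6→5, 7→3]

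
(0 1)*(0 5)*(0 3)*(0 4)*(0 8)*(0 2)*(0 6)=(0 1 5 3 4 8 2 6) 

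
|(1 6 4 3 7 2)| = 6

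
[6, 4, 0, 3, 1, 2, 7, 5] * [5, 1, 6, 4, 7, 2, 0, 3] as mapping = [0→0, 1→7, 2→5, 3→4, 4→1, 5→6, 6→3, 7→2] 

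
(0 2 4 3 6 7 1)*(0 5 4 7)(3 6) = (0 2 7 1 5 4 6)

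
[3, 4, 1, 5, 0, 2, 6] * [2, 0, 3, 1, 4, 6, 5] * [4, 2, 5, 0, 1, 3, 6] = [2, 1, 4, 6, 5, 0, 3]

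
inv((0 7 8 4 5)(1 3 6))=(0 5 4 8 7)(1 6 3)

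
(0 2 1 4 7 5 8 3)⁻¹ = (0 3 8 5 7 4 1 2)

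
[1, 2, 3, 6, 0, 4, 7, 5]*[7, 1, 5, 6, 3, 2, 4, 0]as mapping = [0→1, 1→5, 2→6, 3→4, 4→7, 5→3, 6→0, 7→2]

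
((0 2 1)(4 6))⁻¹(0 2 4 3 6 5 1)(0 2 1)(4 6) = (0 2 1 6 3 4 5)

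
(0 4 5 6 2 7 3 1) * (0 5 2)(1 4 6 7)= (0 6)(1 5 7 3 4 2)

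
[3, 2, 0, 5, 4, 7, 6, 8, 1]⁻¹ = [2, 8, 1, 0, 4, 3, 6, 5, 7]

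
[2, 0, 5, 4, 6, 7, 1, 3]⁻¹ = [1, 6, 0, 7, 3, 2, 4, 5]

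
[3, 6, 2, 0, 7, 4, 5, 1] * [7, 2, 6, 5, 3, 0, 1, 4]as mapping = [0→5, 1→1, 2→6, 3→7, 4→4, 5→3, 6→0, 7→2]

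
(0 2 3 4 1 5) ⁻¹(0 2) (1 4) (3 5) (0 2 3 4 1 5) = (0 4) (1 5) (2 3) 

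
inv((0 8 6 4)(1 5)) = (0 4 6 8)(1 5)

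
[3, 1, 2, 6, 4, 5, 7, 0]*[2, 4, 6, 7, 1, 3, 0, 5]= [7, 4, 6, 0, 1, 3, 5, 2]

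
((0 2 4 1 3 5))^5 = (0 5 3 1 4 2)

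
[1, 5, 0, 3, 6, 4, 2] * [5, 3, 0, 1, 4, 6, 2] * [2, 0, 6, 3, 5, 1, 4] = [3, 4, 1, 0, 6, 5, 2]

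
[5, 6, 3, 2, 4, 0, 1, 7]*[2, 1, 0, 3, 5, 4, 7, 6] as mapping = [0→4, 1→7, 2→3, 3→0, 4→5, 5→2, 6→1, 7→6] 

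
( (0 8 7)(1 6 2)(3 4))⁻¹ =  (0 7 8)(1 2 6)(3 4)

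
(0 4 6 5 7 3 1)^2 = (0 6 7 1 4 5 3)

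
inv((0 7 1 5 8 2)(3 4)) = (0 2 8 5 1 7)(3 4)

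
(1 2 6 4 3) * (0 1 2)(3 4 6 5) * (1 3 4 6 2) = (0 3 1)(2 5 4 6)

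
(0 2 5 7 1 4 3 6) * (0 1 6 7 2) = (1 4 3 7 6)(2 5)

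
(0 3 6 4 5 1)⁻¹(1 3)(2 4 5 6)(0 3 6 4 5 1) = (0 6)(1 4 2 5)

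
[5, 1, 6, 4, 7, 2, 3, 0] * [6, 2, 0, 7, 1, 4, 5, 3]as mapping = [0→4, 1→2, 2→5, 3→1, 4→3, 5→0, 6→7, 7→6]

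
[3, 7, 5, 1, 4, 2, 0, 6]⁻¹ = [6, 3, 5, 0, 4, 2, 7, 1]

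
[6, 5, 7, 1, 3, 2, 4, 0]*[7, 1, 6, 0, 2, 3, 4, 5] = [4, 3, 5, 1, 0, 6, 2, 7]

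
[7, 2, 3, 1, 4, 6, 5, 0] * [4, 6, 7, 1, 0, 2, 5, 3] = [3, 7, 1, 6, 0, 5, 2, 4]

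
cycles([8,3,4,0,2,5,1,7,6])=(0 8 6 1 3)(2 4)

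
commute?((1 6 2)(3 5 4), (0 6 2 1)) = no:(1 6 2)(3 5 4) * (0 6 2 1) = (0 6 1 2)(3 5 4), (0 6 2 1) * (1 6 2)(3 5 4) = (0 2 6 1)(3 5 4)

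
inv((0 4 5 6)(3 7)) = (0 6 5 4)(3 7)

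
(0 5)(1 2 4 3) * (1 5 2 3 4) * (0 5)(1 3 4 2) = (0 1 4 2 3)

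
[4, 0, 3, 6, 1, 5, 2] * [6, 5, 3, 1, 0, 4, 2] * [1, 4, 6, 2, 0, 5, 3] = [1, 3, 4, 6, 5, 0, 2]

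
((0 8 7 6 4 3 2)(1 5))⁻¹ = (0 2 3 4 6 7 8)(1 5)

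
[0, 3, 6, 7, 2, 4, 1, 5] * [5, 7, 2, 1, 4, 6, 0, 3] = [5, 1, 0, 3, 2, 4, 7, 6]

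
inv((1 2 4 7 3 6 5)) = (1 5 6 3 7 4 2)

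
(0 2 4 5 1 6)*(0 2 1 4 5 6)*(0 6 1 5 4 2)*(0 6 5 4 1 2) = (0 4 2 1 5)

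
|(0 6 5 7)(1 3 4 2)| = 4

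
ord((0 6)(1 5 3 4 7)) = 10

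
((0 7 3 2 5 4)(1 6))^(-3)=(0 2)(1 6)(3 4)(5 7)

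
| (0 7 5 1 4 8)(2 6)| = 6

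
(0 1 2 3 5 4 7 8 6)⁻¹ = (0 6 8 7 4 5 3 2 1)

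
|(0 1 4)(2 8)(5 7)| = 6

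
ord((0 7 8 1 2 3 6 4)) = 8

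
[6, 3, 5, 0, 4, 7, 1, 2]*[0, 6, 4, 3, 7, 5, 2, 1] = [2, 3, 5, 0, 7, 1, 6, 4]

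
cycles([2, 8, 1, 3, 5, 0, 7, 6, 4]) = (0 2 1 8 4 5)(6 7)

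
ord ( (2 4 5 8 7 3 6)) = 7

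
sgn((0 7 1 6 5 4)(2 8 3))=-1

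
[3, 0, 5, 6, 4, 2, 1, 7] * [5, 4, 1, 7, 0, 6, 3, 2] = [7, 5, 6, 3, 0, 1, 4, 2]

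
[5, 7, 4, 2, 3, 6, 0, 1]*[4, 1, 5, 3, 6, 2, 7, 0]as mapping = [0→2, 1→0, 2→6, 3→5, 4→3, 5→7, 6→4, 7→1]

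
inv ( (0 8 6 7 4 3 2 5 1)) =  (0 1 5 2 3 4 7 6 8)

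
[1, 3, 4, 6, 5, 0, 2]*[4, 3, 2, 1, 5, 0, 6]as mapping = [0→3, 1→1, 2→5, 3→6, 4→0, 5→4, 6→2]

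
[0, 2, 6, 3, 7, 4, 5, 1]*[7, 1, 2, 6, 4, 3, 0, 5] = [7, 2, 0, 6, 5, 4, 3, 1]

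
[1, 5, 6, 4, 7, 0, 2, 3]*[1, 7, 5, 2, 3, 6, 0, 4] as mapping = [0→7, 1→6, 2→0, 3→3, 4→4, 5→1, 6→5, 7→2] 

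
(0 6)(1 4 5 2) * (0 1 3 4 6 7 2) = (0 7 2 3 4 5)(1 6)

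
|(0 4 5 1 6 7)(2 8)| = 6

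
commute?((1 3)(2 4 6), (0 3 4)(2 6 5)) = no:(1 3)(2 4 6) * (0 3 4)(2 6 5) = (0 3 1 4 5 2), (0 3 4)(2 6 5) * (1 3)(2 4 6) = (0 1 3 6 5 4)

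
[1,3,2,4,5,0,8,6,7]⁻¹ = [5,0,2,1,3,4,7,8,6]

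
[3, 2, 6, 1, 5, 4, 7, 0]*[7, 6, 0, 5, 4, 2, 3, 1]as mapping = [0→5, 1→0, 2→3, 3→6, 4→2, 5→4, 6→1, 7→7]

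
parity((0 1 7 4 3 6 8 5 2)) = even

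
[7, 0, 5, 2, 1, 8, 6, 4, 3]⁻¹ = [1, 4, 3, 8, 7, 2, 6, 0, 5]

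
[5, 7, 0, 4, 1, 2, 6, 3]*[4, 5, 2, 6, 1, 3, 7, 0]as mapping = [0→3, 1→0, 2→4, 3→1, 4→5, 5→2, 6→7, 7→6]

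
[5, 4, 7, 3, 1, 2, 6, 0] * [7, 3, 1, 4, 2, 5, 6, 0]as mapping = [0→5, 1→2, 2→0, 3→4, 4→3, 5→1, 6→6, 7→7]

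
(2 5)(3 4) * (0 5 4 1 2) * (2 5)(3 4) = (0 2 3 1 5)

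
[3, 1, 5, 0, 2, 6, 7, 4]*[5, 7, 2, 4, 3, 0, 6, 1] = [4, 7, 0, 5, 2, 6, 1, 3]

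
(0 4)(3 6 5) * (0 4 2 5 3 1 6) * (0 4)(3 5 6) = (0 2 6 5 1 3 4)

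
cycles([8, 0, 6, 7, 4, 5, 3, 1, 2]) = (0 8 2 6 3 7 1)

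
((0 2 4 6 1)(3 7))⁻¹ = (0 1 6 4 2)(3 7)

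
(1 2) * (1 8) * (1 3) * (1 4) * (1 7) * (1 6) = (1 2 8 3 4 7 6)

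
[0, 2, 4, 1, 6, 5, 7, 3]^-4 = [0, 4, 6, 2, 7, 5, 3, 1]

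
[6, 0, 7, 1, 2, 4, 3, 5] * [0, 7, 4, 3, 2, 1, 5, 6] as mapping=[0→5, 1→0, 2→6, 3→7, 4→4, 5→2, 6→3, 7→1] 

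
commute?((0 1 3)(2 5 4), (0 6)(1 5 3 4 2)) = no:(0 1 3)(2 5 4)*(0 6)(1 5 3 4 2) = (0 5 2 3 6)(1 4), (0 6)(1 5 3 4 2)*(0 1 3)(2 5 4) = (0 6 1 4 5)(2 3)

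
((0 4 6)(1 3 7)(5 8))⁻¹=(0 6 4)(1 7 3)(5 8)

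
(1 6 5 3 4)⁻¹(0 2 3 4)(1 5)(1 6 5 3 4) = (0 2 4 1)(3 6)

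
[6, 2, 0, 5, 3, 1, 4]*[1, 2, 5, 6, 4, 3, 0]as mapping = [0→0, 1→5, 2→1, 3→3, 4→6, 5→2, 6→4]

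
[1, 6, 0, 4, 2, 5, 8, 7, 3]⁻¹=[2, 0, 4, 8, 3, 5, 1, 7, 6]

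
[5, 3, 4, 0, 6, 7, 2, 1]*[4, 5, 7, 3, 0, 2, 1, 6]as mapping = [0→2, 1→3, 2→0, 3→4, 4→1, 5→6, 6→7, 7→5]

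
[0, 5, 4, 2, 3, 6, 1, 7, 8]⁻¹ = [0, 6, 3, 4, 2, 1, 5, 7, 8]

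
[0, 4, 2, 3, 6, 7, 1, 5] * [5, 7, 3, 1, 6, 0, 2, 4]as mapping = [0→5, 1→6, 2→3, 3→1, 4→2, 5→4, 6→7, 7→0]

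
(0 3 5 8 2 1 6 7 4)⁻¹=(0 4 7 6 1 2 8 5 3)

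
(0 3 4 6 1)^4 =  (0 1 6 4 3)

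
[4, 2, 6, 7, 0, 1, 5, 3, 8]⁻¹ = [4, 5, 1, 7, 0, 6, 2, 3, 8]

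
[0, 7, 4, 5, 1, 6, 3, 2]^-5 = [0, 4, 7, 5, 2, 6, 3, 1]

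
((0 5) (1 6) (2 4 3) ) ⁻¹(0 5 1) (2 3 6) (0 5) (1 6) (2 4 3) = (0 6 5) (1 4 2) 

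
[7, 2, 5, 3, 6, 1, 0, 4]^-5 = [6, 2, 5, 3, 7, 1, 4, 0]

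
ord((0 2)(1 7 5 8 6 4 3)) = 14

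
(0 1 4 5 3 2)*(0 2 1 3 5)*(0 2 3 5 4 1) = (0 5 4 2 3)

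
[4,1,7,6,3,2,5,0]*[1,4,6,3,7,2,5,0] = [7,4,0,5,3,6,2,1]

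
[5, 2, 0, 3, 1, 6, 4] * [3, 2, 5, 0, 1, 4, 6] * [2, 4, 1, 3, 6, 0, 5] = [6, 0, 3, 2, 1, 5, 4]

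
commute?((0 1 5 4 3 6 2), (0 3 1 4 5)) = no:(0 1 5 4 3 6 2) * (0 3 1 4 5) = (0 4 1)(2 3 6), (0 3 1 4 5) * (0 1 5 4 3 6 2) = (0 6 2)(1 3 5)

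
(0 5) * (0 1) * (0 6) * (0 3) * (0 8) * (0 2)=(0 5 1 6 3 8 2)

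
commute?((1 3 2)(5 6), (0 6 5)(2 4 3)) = no:(1 3 2)(5 6)*(0 6 5)(2 4 3) = (0 6)(1 2)(3 4), (0 6 5)(2 4 3)*(1 3 2)(5 6) = (0 5)(1 3)(2 4)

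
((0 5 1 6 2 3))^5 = (0 3 2 6 1 5)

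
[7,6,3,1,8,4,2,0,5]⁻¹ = [7,3,6,2,5,8,1,0,4]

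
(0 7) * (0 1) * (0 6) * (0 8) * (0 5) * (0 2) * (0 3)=(0 7 1 6 8 5 2 3)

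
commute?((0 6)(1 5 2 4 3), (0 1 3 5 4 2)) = no:(0 6)(1 5 2 4 3)*(0 1 3 5 4 2) = (0 6 1 4 5), (0 1 3 5 4 2)*(0 6)(1 5 2 4 3) = (0 5 3 2 6)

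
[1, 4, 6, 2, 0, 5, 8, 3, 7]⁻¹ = [4, 0, 3, 7, 1, 5, 2, 8, 6]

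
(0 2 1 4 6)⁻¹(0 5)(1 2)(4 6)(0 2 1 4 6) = (0 6)(1 4)(2 5)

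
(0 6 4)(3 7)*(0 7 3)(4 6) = (0 4 7)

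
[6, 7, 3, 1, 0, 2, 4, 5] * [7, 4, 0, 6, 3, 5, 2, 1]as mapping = [0→2, 1→1, 2→6, 3→4, 4→7, 5→0, 6→3, 7→5]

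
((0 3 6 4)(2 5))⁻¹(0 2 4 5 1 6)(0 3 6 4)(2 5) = (0 2 1 4 3 5)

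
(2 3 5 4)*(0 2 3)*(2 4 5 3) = (0 4 2)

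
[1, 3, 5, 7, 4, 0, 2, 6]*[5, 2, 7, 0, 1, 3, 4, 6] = [2, 0, 3, 6, 1, 5, 7, 4]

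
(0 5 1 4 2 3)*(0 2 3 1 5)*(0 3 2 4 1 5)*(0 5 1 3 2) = (0 2 1 3 4)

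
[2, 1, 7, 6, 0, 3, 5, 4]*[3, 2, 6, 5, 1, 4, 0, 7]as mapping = [0→6, 1→2, 2→7, 3→0, 4→3, 5→5, 6→4, 7→1]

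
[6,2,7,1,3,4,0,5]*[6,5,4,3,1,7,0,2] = [0,4,2,5,3,1,6,7]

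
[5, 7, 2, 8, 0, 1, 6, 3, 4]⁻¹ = [4, 5, 2, 7, 8, 0, 6, 1, 3]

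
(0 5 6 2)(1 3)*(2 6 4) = (0 5 4 2)(1 3)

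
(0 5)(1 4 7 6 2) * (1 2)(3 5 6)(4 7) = (0 6 1 7 3 5)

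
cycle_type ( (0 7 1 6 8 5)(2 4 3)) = 3.6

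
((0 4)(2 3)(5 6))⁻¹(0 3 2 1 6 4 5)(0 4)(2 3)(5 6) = (0 6 4 2 3 1 5)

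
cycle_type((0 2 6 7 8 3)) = 6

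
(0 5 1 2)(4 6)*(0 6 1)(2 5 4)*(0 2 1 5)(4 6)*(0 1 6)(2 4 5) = (2 5 4)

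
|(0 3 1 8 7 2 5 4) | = 8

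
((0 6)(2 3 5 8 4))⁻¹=(0 6)(2 4 8 5 3)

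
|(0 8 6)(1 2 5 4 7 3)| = 6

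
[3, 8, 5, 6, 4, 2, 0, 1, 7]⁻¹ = [6, 7, 5, 0, 4, 2, 3, 8, 1]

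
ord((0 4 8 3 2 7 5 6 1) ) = 9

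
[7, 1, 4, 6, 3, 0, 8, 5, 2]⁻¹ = [5, 1, 8, 4, 2, 7, 3, 0, 6]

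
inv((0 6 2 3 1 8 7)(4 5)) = (0 7 8 1 3 2 6)(4 5)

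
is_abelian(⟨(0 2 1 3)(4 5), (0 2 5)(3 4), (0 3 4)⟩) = no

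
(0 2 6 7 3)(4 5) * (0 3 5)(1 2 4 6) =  (0 4)(1 2)(5 6 7)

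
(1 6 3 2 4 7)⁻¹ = (1 7 4 2 3 6)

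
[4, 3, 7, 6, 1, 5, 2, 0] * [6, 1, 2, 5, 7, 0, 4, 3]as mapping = [0→7, 1→5, 2→3, 3→4, 4→1, 5→0, 6→2, 7→6]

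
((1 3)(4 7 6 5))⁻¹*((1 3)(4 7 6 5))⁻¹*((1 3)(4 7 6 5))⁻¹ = (1 3)(4 7 6 5)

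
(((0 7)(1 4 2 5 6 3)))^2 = (1 2 6)(3 4 5)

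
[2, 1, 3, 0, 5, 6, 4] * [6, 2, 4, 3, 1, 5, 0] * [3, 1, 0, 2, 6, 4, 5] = [6, 0, 2, 5, 4, 3, 1]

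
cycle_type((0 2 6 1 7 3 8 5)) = 8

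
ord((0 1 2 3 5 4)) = 6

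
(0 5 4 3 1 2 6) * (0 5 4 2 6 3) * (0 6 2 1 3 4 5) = (0 5 1 2 4 6)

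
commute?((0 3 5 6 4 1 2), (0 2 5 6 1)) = no:(0 3 5 6 4 1 2)*(0 2 5 6 1) = (0 3 6 4)(1 5), (0 2 5 6 1)*(0 3 5 6 4 1 2) = (1 3 5 4)(2 6)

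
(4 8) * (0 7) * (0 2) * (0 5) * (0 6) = (0 7 2 5 6)(4 8)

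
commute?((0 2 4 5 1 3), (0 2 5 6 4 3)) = no:(0 2 4 5 1 3)*(0 2 5 6 4 3) = (0 5 1)(2 3)(4 6), (0 2 5 6 4 3)*(0 2 4 5 1 3) = (0 4)(1 3 2)(5 6)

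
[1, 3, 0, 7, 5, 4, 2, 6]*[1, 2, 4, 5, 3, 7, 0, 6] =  [2, 5, 1, 6, 7, 3, 4, 0]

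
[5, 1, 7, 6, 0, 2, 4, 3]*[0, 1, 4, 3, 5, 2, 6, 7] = [2, 1, 7, 6, 0, 4, 5, 3]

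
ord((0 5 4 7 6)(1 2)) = 10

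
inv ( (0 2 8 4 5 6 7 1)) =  (0 1 7 6 5 4 8 2)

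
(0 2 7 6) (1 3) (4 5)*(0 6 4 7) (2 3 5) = (0 3 1 5 7 4 2) 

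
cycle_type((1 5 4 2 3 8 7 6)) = 8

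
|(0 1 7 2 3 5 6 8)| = 8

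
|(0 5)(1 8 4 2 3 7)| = 6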